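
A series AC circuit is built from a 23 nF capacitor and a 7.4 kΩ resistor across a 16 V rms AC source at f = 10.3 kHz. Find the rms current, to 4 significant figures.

2.153 mA

ω = 2πf = 64720 rad/s
X_C = 1/(ωC) = 671.8 Ω
Z = 7400 − j671.8 Ω
|Z| = √(7400² + 671.8²) = 7430 Ω
I = V/|Z| = 16/7430 = 2.153 mA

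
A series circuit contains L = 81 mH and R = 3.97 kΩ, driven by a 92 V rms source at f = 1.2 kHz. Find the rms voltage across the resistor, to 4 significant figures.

ω = 2πf = 7540 rad/s
X_L = ωL = 610.7 Ω
Z = 3970 + j610.7 Ω
|Z| = √(3970² + 610.7²) = 4017 Ω
I = V/|Z| = 22.90 mA
V_R = I·|Z_R| = 0.02290 × 3970 = 90.93 V

90.93 V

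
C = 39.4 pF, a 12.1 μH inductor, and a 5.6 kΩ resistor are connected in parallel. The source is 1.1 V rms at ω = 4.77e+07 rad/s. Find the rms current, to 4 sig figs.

X_L = ωL = 577.2 Ω
X_C = 1/(ωC) = 532.1 Ω
Parallel: admittances add. Y = 1/R + 1/(jωL) + jωC
Y = (0.0001786 + j0.0001468) S
|Y| = 0.0002312 S → |Z| = 1/|Y| = 4326 Ω, ∠Z = −∠Y = -39.42°
I = V/|Z| = 1.1/4326 = 254.3 μA

254.3 μA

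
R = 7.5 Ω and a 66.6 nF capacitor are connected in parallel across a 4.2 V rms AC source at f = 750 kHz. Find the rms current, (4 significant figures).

1.432 A

ω = 2πf = 4.712e+06 rad/s
X_C = 1/(ωC) = 3.186 Ω
Parallel: admittances add. Y = 1/R + jωC
Y = (0.1333 + j0.3138) S
|Y| = 0.3410 S → |Z| = 1/|Y| = 2.933 Ω, ∠Z = −∠Y = -66.98°
I = V/|Z| = 4.2/2.933 = 1.432 A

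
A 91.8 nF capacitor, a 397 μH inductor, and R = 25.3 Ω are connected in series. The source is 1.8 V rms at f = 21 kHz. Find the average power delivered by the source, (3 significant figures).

ω = 2πf = 131900 rad/s
X_L = ωL = 52.4 Ω
X_C = 1/(ωC) = 82.6 Ω
Net reactance X = X_L − X_C = -30.2 Ω
Z = 25.3 − j30.2 Ω
|Z| = √(25.3² + 30.2²) = 39.4 Ω
∠Z = arctan(-30.2/25.3) = -50.0°
I = V/|Z| = 45.7 mA
P = VI cos φ = 1.8 × 0.0457 × cos(-50.0°) = 52.9 mW

52.9 mW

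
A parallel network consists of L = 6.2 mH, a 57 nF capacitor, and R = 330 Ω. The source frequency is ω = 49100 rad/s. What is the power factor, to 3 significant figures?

X_L = ωL = 304 Ω
X_C = 1/(ωC) = 357 Ω
Parallel: admittances add. Y = 1/R + 1/(jωL) + jωC
Y = (0.00303 − j0.000486) S
|Y| = 0.00307 S → |Z| = 1/|Y| = 326 Ω, ∠Z = −∠Y = 9.12°
cos φ = cos(9.12°) = 0.987

0.987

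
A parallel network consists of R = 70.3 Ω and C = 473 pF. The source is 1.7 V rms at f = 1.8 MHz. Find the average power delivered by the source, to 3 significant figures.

41.1 mW

ω = 2πf = 1.131e+07 rad/s
X_C = 1/(ωC) = 187 Ω
Parallel: admittances add. Y = 1/R + jωC
Y = (0.0142 + j0.00535) S
|Y| = 0.0152 S → |Z| = 1/|Y| = 65.8 Ω, ∠Z = −∠Y = -20.6°
I = V/|Z| = 25.8 mA
P = VI cos φ = 1.7 × 0.0258 × cos(-20.6°) = 41.1 mW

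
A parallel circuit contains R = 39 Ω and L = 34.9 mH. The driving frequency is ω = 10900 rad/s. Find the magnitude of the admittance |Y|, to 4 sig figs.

X_L = ωL = 380.4 Ω
Parallel: admittances add. Y = 1/R + 1/(jωL)
Y = (0.02564 − j0.002629) S
|Y| = 0.02578 S → |Z| = 1/|Y| = 38.80 Ω, ∠Z = −∠Y = 5.854°

25.78 mS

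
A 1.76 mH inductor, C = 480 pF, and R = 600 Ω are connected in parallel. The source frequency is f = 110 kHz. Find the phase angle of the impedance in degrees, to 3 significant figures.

16.4°

ω = 2πf = 691200 rad/s
X_L = ωL = 1220 Ω
X_C = 1/(ωC) = 3010 Ω
Parallel: admittances add. Y = 1/R + 1/(jωL) + jωC
Y = (0.00167 − j0.000490) S
|Y| = 0.00174 S → |Z| = 1/|Y| = 576 Ω, ∠Z = −∠Y = 16.4°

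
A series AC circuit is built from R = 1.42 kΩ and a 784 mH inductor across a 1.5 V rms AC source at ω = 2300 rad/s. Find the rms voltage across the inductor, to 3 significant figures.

1.18 V

X_L = ωL = 1800 Ω
Z = 1420 + j1800 Ω
|Z| = √(1420² + 1800²) = 2300 Ω
I = V/|Z| = 654 μA
V_L = I·|Z_L| = 0.000654 × 1800 = 1.18 V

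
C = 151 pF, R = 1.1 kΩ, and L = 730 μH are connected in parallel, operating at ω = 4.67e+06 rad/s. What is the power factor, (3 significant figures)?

0.911

X_L = ωL = 3410 Ω
X_C = 1/(ωC) = 1420 Ω
Parallel: admittances add. Y = 1/R + 1/(jωL) + jωC
Y = (0.000909 + j0.000412) S
|Y| = 0.000998 S → |Z| = 1/|Y| = 1000 Ω, ∠Z = −∠Y = -24.4°
cos φ = cos(-24.4°) = 0.911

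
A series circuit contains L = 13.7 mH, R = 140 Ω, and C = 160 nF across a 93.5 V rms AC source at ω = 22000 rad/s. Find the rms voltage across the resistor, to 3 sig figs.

92.8 V

X_L = ωL = 301 Ω
X_C = 1/(ωC) = 284 Ω
Net reactance X = X_L − X_C = 17.3 Ω
Z = 140 + j17.3 Ω
|Z| = √(140² + 17.3²) = 141 Ω
I = V/|Z| = 663 mA
V_R = I·|Z_R| = 0.663 × 140 = 92.8 V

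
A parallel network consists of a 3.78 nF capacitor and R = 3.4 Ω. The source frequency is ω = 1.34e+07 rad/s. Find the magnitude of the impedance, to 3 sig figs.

X_C = 1/(ωC) = 19.7 Ω
Parallel: admittances add. Y = 1/R + jωC
Y = (0.294 + j0.0507) S
|Y| = 0.298 S → |Z| = 1/|Y| = 3.35 Ω, ∠Z = −∠Y = -9.77°

3.35 Ω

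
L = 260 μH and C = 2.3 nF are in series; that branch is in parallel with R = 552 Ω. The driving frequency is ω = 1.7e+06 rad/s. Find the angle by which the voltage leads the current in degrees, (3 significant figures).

X_L = ωL = 442 Ω
X_C = 1/(ωC) = 256 Ω
Branch 1: Z₁ = R = 552 Ω
Branch 2 (series LC): Z₂ = j(X_L − X_C) = j186 Ω
Parallel: Z = Z₁Z₂/(Z₁+Z₂), |Z| = 176 Ω, ∠Z = 71.4°

71.4°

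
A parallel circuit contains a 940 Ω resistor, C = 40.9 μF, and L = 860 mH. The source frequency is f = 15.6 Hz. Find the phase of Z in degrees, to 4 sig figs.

ω = 2πf = 98.02 rad/s
X_L = ωL = 84.30 Ω
X_C = 1/(ωC) = 249.4 Ω
Parallel: admittances add. Y = 1/R + 1/(jωL) + jωC
Y = (0.001064 − j0.007854) S
|Y| = 0.007926 S → |Z| = 1/|Y| = 126.2 Ω, ∠Z = −∠Y = 82.29°

82.29°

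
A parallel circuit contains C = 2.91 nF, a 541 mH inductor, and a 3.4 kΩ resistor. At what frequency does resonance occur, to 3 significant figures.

ω₀ = 1/√(LC) = 1/√(0.541 × 2.91e-09) = 25200 rad/s
f₀ = ω₀/(2π) = 4.01 kHz

4.01 kHz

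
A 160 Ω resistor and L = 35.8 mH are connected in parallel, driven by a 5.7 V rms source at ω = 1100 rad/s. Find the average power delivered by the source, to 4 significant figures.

X_L = ωL = 39.38 Ω
Parallel: admittances add. Y = 1/R + 1/(jωL)
Y = (0.006250 − j0.02539) S
|Y| = 0.02615 S → |Z| = 1/|Y| = 38.24 Ω, ∠Z = −∠Y = 76.17°
I = V/|Z| = 149.1 mA
P = VI cos φ = 5.7 × 0.1491 × cos(76.17°) = 203.1 mW

203.1 mW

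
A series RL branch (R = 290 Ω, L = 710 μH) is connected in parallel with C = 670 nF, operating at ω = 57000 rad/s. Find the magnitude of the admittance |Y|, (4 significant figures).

X_L = ωL = 40.47 Ω
X_C = 1/(ωC) = 26.18 Ω
Branch 1 (R+jX_L): Z₁ = 290.0 + j40.47 Ω, |Z₁| = 292.8 Ω
Branch 2 (−jX_C): Z₂ = −j26.18 Ω
Parallel: Z = Z₁Z₂/(Z₁+Z₂), |Z| = 26.41 Ω, ∠Z = -84.88°
|Y| = 1/|Z| = 37.87 mS

37.87 mS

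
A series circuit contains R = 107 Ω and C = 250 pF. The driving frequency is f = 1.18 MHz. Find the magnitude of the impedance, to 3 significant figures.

550 Ω

ω = 2πf = 7.414e+06 rad/s
X_C = 1/(ωC) = 540 Ω
Z = 107 − j540 Ω
|Z| = √(107² + 540²) = 550 Ω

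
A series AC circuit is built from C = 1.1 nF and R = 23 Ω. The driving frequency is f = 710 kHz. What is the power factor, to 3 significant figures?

ω = 2πf = 4.461e+06 rad/s
X_C = 1/(ωC) = 204 Ω
Z = 23.0 − j204 Ω
|Z| = √(23.0² + 204²) = 205 Ω
∠Z = arctan(-204/23.0) = -83.6°
cos φ = cos(-83.6°) = 0.112

0.112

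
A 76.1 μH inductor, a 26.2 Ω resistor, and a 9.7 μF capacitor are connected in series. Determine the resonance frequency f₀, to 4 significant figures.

5.858 kHz

ω₀ = 1/√(LC) = 1/√(7.61e-05 × 9.7e-06) = 36810 rad/s
f₀ = ω₀/(2π) = 5.858 kHz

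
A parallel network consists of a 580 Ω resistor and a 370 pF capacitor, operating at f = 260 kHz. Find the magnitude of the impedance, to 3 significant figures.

547 Ω

ω = 2πf = 1.634e+06 rad/s
X_C = 1/(ωC) = 1650 Ω
Parallel: admittances add. Y = 1/R + jωC
Y = (0.00172 + j0.000604) S
|Y| = 0.00183 S → |Z| = 1/|Y| = 547 Ω, ∠Z = −∠Y = -19.3°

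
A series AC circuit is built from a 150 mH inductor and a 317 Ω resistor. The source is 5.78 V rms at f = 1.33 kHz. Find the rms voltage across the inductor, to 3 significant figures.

5.60 V

ω = 2πf = 8357 rad/s
X_L = ωL = 1250 Ω
Z = 317 + j1250 Ω
|Z| = √(317² + 1250²) = 1290 Ω
I = V/|Z| = 4.47 mA
V_L = I·|Z_L| = 0.00447 × 1250 = 5.60 V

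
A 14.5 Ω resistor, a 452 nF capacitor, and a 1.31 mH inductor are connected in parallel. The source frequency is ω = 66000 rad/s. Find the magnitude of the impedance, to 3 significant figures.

14.0 Ω

X_L = ωL = 86.5 Ω
X_C = 1/(ωC) = 33.5 Ω
Parallel: admittances add. Y = 1/R + 1/(jωL) + jωC
Y = (0.0690 + j0.0183) S
|Y| = 0.0713 S → |Z| = 1/|Y| = 14.0 Ω, ∠Z = −∠Y = -14.8°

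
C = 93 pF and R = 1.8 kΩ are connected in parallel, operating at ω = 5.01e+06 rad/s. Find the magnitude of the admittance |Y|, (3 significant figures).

725 μS

X_C = 1/(ωC) = 2150 Ω
Parallel: admittances add. Y = 1/R + jωC
Y = (0.000556 + j0.000466) S
|Y| = 0.000725 S → |Z| = 1/|Y| = 1380 Ω, ∠Z = −∠Y = -40.0°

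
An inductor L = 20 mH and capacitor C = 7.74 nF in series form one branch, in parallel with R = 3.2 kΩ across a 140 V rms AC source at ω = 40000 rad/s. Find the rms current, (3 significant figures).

X_L = ωL = 800 Ω
X_C = 1/(ωC) = 3230 Ω
Branch 1: Z₁ = R = 3200 Ω
Branch 2 (series LC): Z₂ = j(X_L − X_C) = −j2430 Ω
Parallel: Z = Z₁Z₂/(Z₁+Z₂), |Z| = 1940 Ω, ∠Z = -52.8°
I = V/|Z| = 140/1940 = 72.3 mA

72.3 mA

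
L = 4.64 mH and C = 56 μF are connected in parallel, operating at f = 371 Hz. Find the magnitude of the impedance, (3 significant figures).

26.3 Ω

ω = 2πf = 2331 rad/s
X_L = ωL = 10.8 Ω
X_C = 1/(ωC) = 7.66 Ω
Parallel: admittances add. Y = 1/(jωL) + jωC
Y = (0 + j0.0381) S
|Y| = 0.0381 S → |Z| = 1/|Y| = 26.3 Ω, ∠Z = −∠Y = -90.0°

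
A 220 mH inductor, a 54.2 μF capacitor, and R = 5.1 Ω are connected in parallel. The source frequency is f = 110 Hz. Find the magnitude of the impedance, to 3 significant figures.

ω = 2πf = 691.2 rad/s
X_L = ωL = 152 Ω
X_C = 1/(ωC) = 26.7 Ω
Parallel: admittances add. Y = 1/R + 1/(jωL) + jωC
Y = (0.196 + j0.0309) S
|Y| = 0.198 S → |Z| = 1/|Y| = 5.04 Ω, ∠Z = −∠Y = -8.95°

5.04 Ω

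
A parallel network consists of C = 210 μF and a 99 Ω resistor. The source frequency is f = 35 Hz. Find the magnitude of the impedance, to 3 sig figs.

21.2 Ω

ω = 2πf = 219.9 rad/s
X_C = 1/(ωC) = 21.7 Ω
Parallel: admittances add. Y = 1/R + jωC
Y = (0.0101 + j0.0462) S
|Y| = 0.0473 S → |Z| = 1/|Y| = 21.2 Ω, ∠Z = −∠Y = -77.7°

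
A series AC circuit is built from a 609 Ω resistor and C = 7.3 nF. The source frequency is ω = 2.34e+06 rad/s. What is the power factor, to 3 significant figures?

0.995

X_C = 1/(ωC) = 58.5 Ω
Z = 609 − j58.5 Ω
|Z| = √(609² + 58.5²) = 612 Ω
∠Z = arctan(-58.5/609) = -5.49°
cos φ = cos(-5.49°) = 0.995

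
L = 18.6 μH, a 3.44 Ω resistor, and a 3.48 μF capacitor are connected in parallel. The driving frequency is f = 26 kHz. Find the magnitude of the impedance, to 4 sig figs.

ω = 2πf = 163400 rad/s
X_L = ωL = 3.039 Ω
X_C = 1/(ωC) = 1.759 Ω
Parallel: admittances add. Y = 1/R + 1/(jωL) + jωC
Y = (0.2907 + j0.2394) S
|Y| = 0.3766 S → |Z| = 1/|Y| = 2.655 Ω, ∠Z = −∠Y = -39.47°

2.655 Ω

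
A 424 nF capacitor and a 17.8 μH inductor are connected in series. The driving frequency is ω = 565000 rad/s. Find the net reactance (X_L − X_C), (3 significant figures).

5.88 Ω

X_L = ωL = 10.1 Ω
X_C = 1/(ωC) = 4.17 Ω
X = 10.1 − 4.17 = 5.88 Ω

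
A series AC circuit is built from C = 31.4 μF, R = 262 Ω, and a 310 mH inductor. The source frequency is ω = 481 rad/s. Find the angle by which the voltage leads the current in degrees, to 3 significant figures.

X_L = ωL = 149 Ω
X_C = 1/(ωC) = 66.2 Ω
Net reactance X = X_L − X_C = 82.9 Ω
Z = 262 + j82.9 Ω
|Z| = √(262² + 82.9²) = 275 Ω
∠Z = arctan(82.9/262) = 17.6°

17.6°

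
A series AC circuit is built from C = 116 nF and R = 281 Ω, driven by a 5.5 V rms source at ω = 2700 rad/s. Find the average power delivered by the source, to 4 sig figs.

827.4 μW

X_C = 1/(ωC) = 3193 Ω
Z = 281.0 − j3193 Ω
|Z| = √(281.0² + 3193²) = 3205 Ω
∠Z = arctan(-3193/281.0) = -84.97°
I = V/|Z| = 1.716 mA
P = VI cos φ = 5.5 × 0.001716 × cos(-84.97°) = 827.4 μW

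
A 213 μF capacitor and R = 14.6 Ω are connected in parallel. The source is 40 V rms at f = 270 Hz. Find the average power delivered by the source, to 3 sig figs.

ω = 2πf = 1696 rad/s
X_C = 1/(ωC) = 2.77 Ω
Parallel: admittances add. Y = 1/R + jωC
Y = (0.0685 + j0.361) S
|Y| = 0.368 S → |Z| = 1/|Y| = 2.72 Ω, ∠Z = −∠Y = -79.3°
I = V/|Z| = 14.7 A
P = VI cos φ = 40 × 14.7 × cos(-79.3°) = 110 W

110 W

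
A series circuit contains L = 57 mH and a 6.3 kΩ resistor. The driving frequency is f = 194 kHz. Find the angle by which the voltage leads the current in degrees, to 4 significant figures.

84.82°

ω = 2πf = 1.219e+06 rad/s
X_L = ωL = 69480 Ω
Z = 6300 + j69480 Ω
|Z| = √(6300² + 69480²) = 69760 Ω
∠Z = arctan(69480/6300) = 84.82°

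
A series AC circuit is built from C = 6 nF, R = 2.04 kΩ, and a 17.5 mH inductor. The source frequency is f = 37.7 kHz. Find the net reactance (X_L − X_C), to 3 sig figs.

ω = 2πf = 236900 rad/s
X_L = ωL = 4150 Ω
X_C = 1/(ωC) = 704 Ω
X = 4150 − 704 = 3440 Ω

3440 Ω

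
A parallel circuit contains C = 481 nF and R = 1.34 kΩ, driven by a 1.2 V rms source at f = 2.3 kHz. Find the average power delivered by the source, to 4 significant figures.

ω = 2πf = 14450 rad/s
X_C = 1/(ωC) = 143.9 Ω
Parallel: admittances add. Y = 1/R + jωC
Y = (0.0007463 + j0.006951) S
|Y| = 0.006991 S → |Z| = 1/|Y| = 143.0 Ω, ∠Z = −∠Y = -83.87°
I = V/|Z| = 8.389 mA
P = VI cos φ = 1.2 × 0.008389 × cos(-83.87°) = 1.075 mW

1.075 mW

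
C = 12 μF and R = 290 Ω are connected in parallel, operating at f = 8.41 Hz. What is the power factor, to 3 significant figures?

ω = 2πf = 52.84 rad/s
X_C = 1/(ωC) = 1580 Ω
Parallel: admittances add. Y = 1/R + jωC
Y = (0.00345 + j0.000634) S
|Y| = 0.00351 S → |Z| = 1/|Y| = 285 Ω, ∠Z = −∠Y = -10.4°
cos φ = cos(-10.4°) = 0.984

0.984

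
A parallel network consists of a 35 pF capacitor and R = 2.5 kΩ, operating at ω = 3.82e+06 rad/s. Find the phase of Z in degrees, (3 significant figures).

-18.5°

X_C = 1/(ωC) = 7480 Ω
Parallel: admittances add. Y = 1/R + jωC
Y = (0.000400 + j0.000134) S
|Y| = 0.000422 S → |Z| = 1/|Y| = 2370 Ω, ∠Z = −∠Y = -18.5°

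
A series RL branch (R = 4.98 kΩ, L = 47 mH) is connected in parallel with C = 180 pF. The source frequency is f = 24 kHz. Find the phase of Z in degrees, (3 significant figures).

45.4°

ω = 2πf = 150800 rad/s
X_L = ωL = 7090 Ω
X_C = 1/(ωC) = 36800 Ω
Branch 1 (R+jX_L): Z₁ = 4980 + j7090 Ω, |Z₁| = 8660 Ω
Branch 2 (−jX_C): Z₂ = −j36800 Ω
Parallel: Z = Z₁Z₂/(Z₁+Z₂), |Z| = 10600 Ω, ∠Z = 45.4°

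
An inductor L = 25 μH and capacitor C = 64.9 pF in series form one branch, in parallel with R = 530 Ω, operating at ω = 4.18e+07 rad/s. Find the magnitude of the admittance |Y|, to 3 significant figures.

2.40 mS

X_L = ωL = 1040 Ω
X_C = 1/(ωC) = 369 Ω
Branch 1: Z₁ = R = 530 Ω
Branch 2 (series LC): Z₂ = j(X_L − X_C) = j676 Ω
Parallel: Z = Z₁Z₂/(Z₁+Z₂), |Z| = 417 Ω, ∠Z = 38.1°
|Y| = 1/|Z| = 2.40 mS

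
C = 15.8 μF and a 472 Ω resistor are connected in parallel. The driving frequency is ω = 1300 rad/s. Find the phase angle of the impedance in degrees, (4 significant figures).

-84.11°

X_C = 1/(ωC) = 48.69 Ω
Parallel: admittances add. Y = 1/R + jωC
Y = (0.002119 + j0.02054) S
|Y| = 0.02065 S → |Z| = 1/|Y| = 48.43 Ω, ∠Z = −∠Y = -84.11°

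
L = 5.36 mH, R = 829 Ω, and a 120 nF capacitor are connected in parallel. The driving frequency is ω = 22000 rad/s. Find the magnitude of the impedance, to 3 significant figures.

X_L = ωL = 118 Ω
X_C = 1/(ωC) = 379 Ω
Parallel: admittances add. Y = 1/R + 1/(jωL) + jωC
Y = (0.00121 − j0.00584) S
|Y| = 0.00596 S → |Z| = 1/|Y| = 168 Ω, ∠Z = −∠Y = 78.3°

168 Ω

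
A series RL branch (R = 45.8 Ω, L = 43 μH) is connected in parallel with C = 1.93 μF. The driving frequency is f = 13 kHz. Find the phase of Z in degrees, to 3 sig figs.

-82.1°

ω = 2πf = 81680 rad/s
X_L = ωL = 3.51 Ω
X_C = 1/(ωC) = 6.34 Ω
Branch 1 (R+jX_L): Z₁ = 45.8 + j3.51 Ω, |Z₁| = 45.9 Ω
Branch 2 (−jX_C): Z₂ = −j6.34 Ω
Parallel: Z = Z₁Z₂/(Z₁+Z₂), |Z| = 6.35 Ω, ∠Z = -82.1°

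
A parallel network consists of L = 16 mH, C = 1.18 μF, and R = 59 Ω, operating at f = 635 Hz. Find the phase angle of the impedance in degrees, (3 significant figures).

ω = 2πf = 3990 rad/s
X_L = ωL = 63.8 Ω
X_C = 1/(ωC) = 212 Ω
Parallel: admittances add. Y = 1/R + 1/(jωL) + jωC
Y = (0.0169 − j0.0110) S
|Y| = 0.0202 S → |Z| = 1/|Y| = 49.5 Ω, ∠Z = −∠Y = 32.9°

32.9°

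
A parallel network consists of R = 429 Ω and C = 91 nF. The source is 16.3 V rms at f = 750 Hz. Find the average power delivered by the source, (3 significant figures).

ω = 2πf = 4712 rad/s
X_C = 1/(ωC) = 2330 Ω
Parallel: admittances add. Y = 1/R + jωC
Y = (0.00233 + j0.000429) S
|Y| = 0.00237 S → |Z| = 1/|Y| = 422 Ω, ∠Z = −∠Y = -10.4°
I = V/|Z| = 38.6 mA
P = VI cos φ = 16.3 × 0.0386 × cos(-10.4°) = 619 mW

619 mW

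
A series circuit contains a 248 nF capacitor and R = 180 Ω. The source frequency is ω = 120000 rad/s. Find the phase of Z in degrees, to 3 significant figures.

X_C = 1/(ωC) = 33.6 Ω
Z = 180 − j33.6 Ω
|Z| = √(180² + 33.6²) = 183 Ω
∠Z = arctan(-33.6/180) = -10.6°

-10.6°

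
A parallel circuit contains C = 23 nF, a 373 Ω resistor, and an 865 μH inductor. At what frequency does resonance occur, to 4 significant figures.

35.68 kHz

ω₀ = 1/√(LC) = 1/√(0.000865 × 2.3e-08) = 224200 rad/s
f₀ = ω₀/(2π) = 35.68 kHz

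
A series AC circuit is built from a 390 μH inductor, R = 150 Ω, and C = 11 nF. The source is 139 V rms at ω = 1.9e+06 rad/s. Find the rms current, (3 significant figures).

196 mA

X_L = ωL = 741 Ω
X_C = 1/(ωC) = 47.8 Ω
Net reactance X = X_L − X_C = 693 Ω
Z = 150 + j693 Ω
|Z| = √(150² + 693²) = 709 Ω
I = V/|Z| = 139/709 = 196 mA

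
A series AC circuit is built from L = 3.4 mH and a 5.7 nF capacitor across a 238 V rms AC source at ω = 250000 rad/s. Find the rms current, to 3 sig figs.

1.61 A

X_L = ωL = 850 Ω
X_C = 1/(ωC) = 702 Ω
Net reactance X = X_L − X_C = 148 Ω
Z = j148 Ω
|Z| = √(0² + 148²) = 148 Ω
I = V/|Z| = 238/148 = 1.61 A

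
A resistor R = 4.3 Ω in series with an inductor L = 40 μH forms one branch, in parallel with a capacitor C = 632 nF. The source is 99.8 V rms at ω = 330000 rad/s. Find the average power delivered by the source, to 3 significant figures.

X_L = ωL = 13.2 Ω
X_C = 1/(ωC) = 4.79 Ω
Branch 1 (R+jX_L): Z₁ = 4.30 + j13.2 Ω, |Z₁| = 13.9 Ω
Branch 2 (−jX_C): Z₂ = −j4.79 Ω
Parallel: Z = Z₁Z₂/(Z₁+Z₂), |Z| = 7.05 Ω, ∠Z = -80.9°
I = V/|Z| = 14.2 A
P = VI cos φ = 99.8 × 14.2 × cos(-80.9°) = 222 W

222 W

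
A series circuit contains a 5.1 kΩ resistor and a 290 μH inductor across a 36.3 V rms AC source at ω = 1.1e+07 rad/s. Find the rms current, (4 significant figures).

6.034 mA

X_L = ωL = 3190 Ω
Z = 5100 + j3190 Ω
|Z| = √(5100² + 3190²) = 6015 Ω
I = V/|Z| = 36.3/6015 = 6.034 mA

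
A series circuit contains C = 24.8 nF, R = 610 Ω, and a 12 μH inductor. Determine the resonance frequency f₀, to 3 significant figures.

ω₀ = 1/√(LC) = 1/√(1.2e-05 × 2.48e-08) = 1.833e+06 rad/s
f₀ = ω₀/(2π) = 292 kHz

292 kHz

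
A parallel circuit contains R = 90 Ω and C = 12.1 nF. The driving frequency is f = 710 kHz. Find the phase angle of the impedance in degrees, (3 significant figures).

ω = 2πf = 4.461e+06 rad/s
X_C = 1/(ωC) = 18.5 Ω
Parallel: admittances add. Y = 1/R + jωC
Y = (0.0111 + j0.0540) S
|Y| = 0.0551 S → |Z| = 1/|Y| = 18.1 Ω, ∠Z = −∠Y = -78.4°

-78.4°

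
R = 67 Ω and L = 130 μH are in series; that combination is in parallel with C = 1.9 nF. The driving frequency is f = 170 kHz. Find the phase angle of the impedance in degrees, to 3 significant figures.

ω = 2πf = 1.068e+06 rad/s
X_L = ωL = 139 Ω
X_C = 1/(ωC) = 493 Ω
Branch 1 (R+jX_L): Z₁ = 67.0 + j139 Ω, |Z₁| = 154 Ω
Branch 2 (−jX_C): Z₂ = −j493 Ω
Parallel: Z = Z₁Z₂/(Z₁+Z₂), |Z| = 211 Ω, ∠Z = 53.5°

53.5°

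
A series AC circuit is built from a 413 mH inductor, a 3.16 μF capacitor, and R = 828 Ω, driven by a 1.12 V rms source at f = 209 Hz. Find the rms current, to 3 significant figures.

1.27 mA

ω = 2πf = 1313 rad/s
X_L = ωL = 542 Ω
X_C = 1/(ωC) = 241 Ω
Net reactance X = X_L − X_C = 301 Ω
Z = 828 + j301 Ω
|Z| = √(828² + 301²) = 881 Ω
I = V/|Z| = 1.12/881 = 1.27 mA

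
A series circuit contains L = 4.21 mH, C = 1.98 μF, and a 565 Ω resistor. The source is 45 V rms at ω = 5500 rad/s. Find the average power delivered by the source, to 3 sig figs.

X_L = ωL = 23.2 Ω
X_C = 1/(ωC) = 91.8 Ω
Net reactance X = X_L − X_C = -68.7 Ω
Z = 565 − j68.7 Ω
|Z| = √(565² + 68.7²) = 569 Ω
∠Z = arctan(-68.7/565) = -6.93°
I = V/|Z| = 79.1 mA
P = VI cos φ = 45 × 0.0791 × cos(-6.93°) = 3.53 W

3.53 W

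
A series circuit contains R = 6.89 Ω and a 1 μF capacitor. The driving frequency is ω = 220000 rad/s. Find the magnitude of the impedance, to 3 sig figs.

8.25 Ω

X_C = 1/(ωC) = 4.55 Ω
Z = 6.89 − j4.55 Ω
|Z| = √(6.89² + 4.55²) = 8.25 Ω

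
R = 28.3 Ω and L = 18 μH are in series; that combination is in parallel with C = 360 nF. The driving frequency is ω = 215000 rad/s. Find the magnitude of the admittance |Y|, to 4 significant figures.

X_L = ωL = 3.870 Ω
X_C = 1/(ωC) = 12.92 Ω
Branch 1 (R+jX_L): Z₁ = 28.30 + j3.870 Ω, |Z₁| = 28.56 Ω
Branch 2 (−jX_C): Z₂ = −j12.92 Ω
Parallel: Z = Z₁Z₂/(Z₁+Z₂), |Z| = 12.42 Ω, ∠Z = -64.48°
|Y| = 1/|Z| = 80.51 mS

80.51 mS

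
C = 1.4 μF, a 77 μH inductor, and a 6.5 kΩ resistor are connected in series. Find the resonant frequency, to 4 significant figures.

ω₀ = 1/√(LC) = 1/√(7.7e-05 × 1.4e-06) = 96310 rad/s
f₀ = ω₀/(2π) = 15.33 kHz

15.33 kHz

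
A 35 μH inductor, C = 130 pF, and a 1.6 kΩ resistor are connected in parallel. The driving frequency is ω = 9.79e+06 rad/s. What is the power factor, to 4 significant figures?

X_L = ωL = 342.6 Ω
X_C = 1/(ωC) = 785.7 Ω
Parallel: admittances add. Y = 1/R + 1/(jωL) + jωC
Y = (0.0006250 − j0.001646) S
|Y| = 0.001760 S → |Z| = 1/|Y| = 568.0 Ω, ∠Z = −∠Y = 69.20°
cos φ = cos(69.20°) = 0.3550

0.3550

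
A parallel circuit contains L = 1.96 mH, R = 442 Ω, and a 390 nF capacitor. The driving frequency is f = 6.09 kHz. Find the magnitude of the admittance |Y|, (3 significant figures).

2.77 mS

ω = 2πf = 38260 rad/s
X_L = ωL = 75.0 Ω
X_C = 1/(ωC) = 67.0 Ω
Parallel: admittances add. Y = 1/R + 1/(jωL) + jωC
Y = (0.00226 + j0.00159) S
|Y| = 0.00277 S → |Z| = 1/|Y| = 362 Ω, ∠Z = −∠Y = -35.1°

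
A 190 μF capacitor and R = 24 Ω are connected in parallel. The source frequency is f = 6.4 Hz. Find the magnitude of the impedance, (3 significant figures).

ω = 2πf = 40.21 rad/s
X_C = 1/(ωC) = 131 Ω
Parallel: admittances add. Y = 1/R + jωC
Y = (0.0417 + j0.00764) S
|Y| = 0.0424 S → |Z| = 1/|Y| = 23.6 Ω, ∠Z = −∠Y = -10.4°

23.6 Ω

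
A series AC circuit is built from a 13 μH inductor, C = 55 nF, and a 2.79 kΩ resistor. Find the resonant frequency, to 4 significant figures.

ω₀ = 1/√(LC) = 1/√(1.3e-05 × 5.5e-08) = 1.183e+06 rad/s
f₀ = ω₀/(2π) = 188.2 kHz

188.2 kHz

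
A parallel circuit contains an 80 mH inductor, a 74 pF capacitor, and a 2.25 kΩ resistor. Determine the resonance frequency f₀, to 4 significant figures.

ω₀ = 1/√(LC) = 1/√(0.08 × 7.4e-11) = 411000 rad/s
f₀ = ω₀/(2π) = 65.41 kHz

65.41 kHz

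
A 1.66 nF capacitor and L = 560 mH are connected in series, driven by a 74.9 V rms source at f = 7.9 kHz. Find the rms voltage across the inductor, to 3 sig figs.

ω = 2πf = 49640 rad/s
X_L = ωL = 27800 Ω
X_C = 1/(ωC) = 12100 Ω
Net reactance X = X_L − X_C = 15700 Ω
Z = j15700 Ω
|Z| = √(0² + 15700²) = 15700 Ω
I = V/|Z| = 4.78 mA
V_L = I·|Z_L| = 0.00478 × 27800 = 133 V

133 V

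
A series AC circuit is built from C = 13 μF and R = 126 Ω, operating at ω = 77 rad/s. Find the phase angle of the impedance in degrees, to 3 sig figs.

X_C = 1/(ωC) = 999 Ω
Z = 126 − j999 Ω
|Z| = √(126² + 999²) = 1010 Ω
∠Z = arctan(-999/126) = -82.8°

-82.8°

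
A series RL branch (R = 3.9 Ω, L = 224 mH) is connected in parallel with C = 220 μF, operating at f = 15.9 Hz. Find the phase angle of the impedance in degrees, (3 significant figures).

ω = 2πf = 99.90 rad/s
X_L = ωL = 22.4 Ω
X_C = 1/(ωC) = 45.5 Ω
Branch 1 (R+jX_L): Z₁ = 3.90 + j22.4 Ω, |Z₁| = 22.7 Ω
Branch 2 (−jX_C): Z₂ = −j45.5 Ω
Parallel: Z = Z₁Z₂/(Z₁+Z₂), |Z| = 44.1 Ω, ∠Z = 70.5°

70.5°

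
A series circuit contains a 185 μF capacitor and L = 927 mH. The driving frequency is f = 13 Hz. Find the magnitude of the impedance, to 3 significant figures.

9.54 Ω

ω = 2πf = 81.68 rad/s
X_L = ωL = 75.7 Ω
X_C = 1/(ωC) = 66.2 Ω
Net reactance X = X_L − X_C = 9.54 Ω
Z = j9.54 Ω
|Z| = √(0² + 9.54²) = 9.54 Ω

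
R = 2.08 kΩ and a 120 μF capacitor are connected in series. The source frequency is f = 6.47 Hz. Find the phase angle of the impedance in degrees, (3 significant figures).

ω = 2πf = 40.65 rad/s
X_C = 1/(ωC) = 205 Ω
Z = 2080 − j205 Ω
|Z| = √(2080² + 205²) = 2090 Ω
∠Z = arctan(-205/2080) = -5.63°

-5.63°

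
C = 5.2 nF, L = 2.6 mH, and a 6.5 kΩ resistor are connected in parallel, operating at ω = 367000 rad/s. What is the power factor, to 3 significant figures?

X_L = ωL = 954 Ω
X_C = 1/(ωC) = 524 Ω
Parallel: admittances add. Y = 1/R + 1/(jωL) + jωC
Y = (0.000154 + j0.000860) S
|Y| = 0.000874 S → |Z| = 1/|Y| = 1140 Ω, ∠Z = −∠Y = -79.9°
cos φ = cos(-79.9°) = 0.176

0.176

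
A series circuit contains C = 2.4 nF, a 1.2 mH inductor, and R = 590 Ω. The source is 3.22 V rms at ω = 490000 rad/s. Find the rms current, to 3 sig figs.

X_L = ωL = 588 Ω
X_C = 1/(ωC) = 850 Ω
Net reactance X = X_L − X_C = -262 Ω
Z = 590 − j262 Ω
|Z| = √(590² + 262²) = 646 Ω
I = V/|Z| = 3.22/646 = 4.99 mA

4.99 mA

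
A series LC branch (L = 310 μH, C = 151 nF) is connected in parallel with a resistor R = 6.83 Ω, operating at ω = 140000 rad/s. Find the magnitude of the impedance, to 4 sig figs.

X_L = ωL = 43.40 Ω
X_C = 1/(ωC) = 47.30 Ω
Branch 1: Z₁ = R = 6.830 Ω
Branch 2 (series LC): Z₂ = j(X_L − X_C) = −j3.904 Ω
Parallel: Z = Z₁Z₂/(Z₁+Z₂), |Z| = 3.389 Ω, ∠Z = -60.25°

3.389 Ω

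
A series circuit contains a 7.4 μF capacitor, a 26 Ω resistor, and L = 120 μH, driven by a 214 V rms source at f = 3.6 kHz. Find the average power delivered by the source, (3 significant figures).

ω = 2πf = 22620 rad/s
X_L = ωL = 2.71 Ω
X_C = 1/(ωC) = 5.97 Ω
Net reactance X = X_L − X_C = -3.26 Ω
Z = 26.0 − j3.26 Ω
|Z| = √(26.0² + 3.26²) = 26.2 Ω
∠Z = arctan(-3.26/26.0) = -7.15°
I = V/|Z| = 8.17 A
P = VI cos φ = 214 × 8.17 × cos(-7.15°) = 1.73 kW

1.73 kW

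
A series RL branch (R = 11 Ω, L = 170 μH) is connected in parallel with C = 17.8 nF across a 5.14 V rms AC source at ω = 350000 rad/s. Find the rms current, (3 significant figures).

53.8 mA

X_L = ωL = 59.5 Ω
X_C = 1/(ωC) = 161 Ω
Branch 1 (R+jX_L): Z₁ = 11.0 + j59.5 Ω, |Z₁| = 60.5 Ω
Branch 2 (−jX_C): Z₂ = −j161 Ω
Parallel: Z = Z₁Z₂/(Z₁+Z₂), |Z| = 95.6 Ω, ∠Z = 73.3°
I = V/|Z| = 5.14/95.6 = 53.8 mA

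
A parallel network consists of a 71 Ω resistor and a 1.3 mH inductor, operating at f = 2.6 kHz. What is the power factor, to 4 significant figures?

ω = 2πf = 16340 rad/s
X_L = ωL = 21.24 Ω
Parallel: admittances add. Y = 1/R + 1/(jωL)
Y = (0.01408 − j0.04709) S
|Y| = 0.04915 S → |Z| = 1/|Y| = 20.35 Ω, ∠Z = −∠Y = 73.35°
cos φ = cos(73.35°) = 0.2866

0.2866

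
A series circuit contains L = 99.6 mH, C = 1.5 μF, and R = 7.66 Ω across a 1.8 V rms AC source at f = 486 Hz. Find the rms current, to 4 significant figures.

20.89 mA

ω = 2πf = 3054 rad/s
X_L = ωL = 304.1 Ω
X_C = 1/(ωC) = 218.3 Ω
Net reactance X = X_L − X_C = 85.82 Ω
Z = 7.660 + j85.82 Ω
|Z| = √(7.660² + 85.82²) = 86.16 Ω
I = V/|Z| = 1.8/86.16 = 20.89 mA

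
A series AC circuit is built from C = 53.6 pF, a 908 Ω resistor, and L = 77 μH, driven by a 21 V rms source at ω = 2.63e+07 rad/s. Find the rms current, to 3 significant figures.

13.1 mA

X_L = ωL = 2030 Ω
X_C = 1/(ωC) = 709 Ω
Net reactance X = X_L − X_C = 1320 Ω
Z = 908 + j1320 Ω
|Z| = √(908² + 1320²) = 1600 Ω
I = V/|Z| = 21/1600 = 13.1 mA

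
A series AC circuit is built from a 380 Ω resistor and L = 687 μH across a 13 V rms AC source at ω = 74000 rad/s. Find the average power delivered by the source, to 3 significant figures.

437 mW

X_L = ωL = 50.8 Ω
Z = 380 + j50.8 Ω
|Z| = √(380² + 50.8²) = 383 Ω
∠Z = arctan(50.8/380) = 7.62°
I = V/|Z| = 33.9 mA
P = VI cos φ = 13 × 0.0339 × cos(7.62°) = 437 mW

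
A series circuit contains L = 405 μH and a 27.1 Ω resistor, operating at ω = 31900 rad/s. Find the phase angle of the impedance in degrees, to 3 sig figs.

25.5°

X_L = ωL = 12.9 Ω
Z = 27.1 + j12.9 Ω
|Z| = √(27.1² + 12.9²) = 30.0 Ω
∠Z = arctan(12.9/27.1) = 25.5°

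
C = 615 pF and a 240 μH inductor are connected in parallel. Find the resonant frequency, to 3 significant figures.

414 kHz

ω₀ = 1/√(LC) = 1/√(0.00024 × 6.15e-10) = 2.603e+06 rad/s
f₀ = ω₀/(2π) = 414 kHz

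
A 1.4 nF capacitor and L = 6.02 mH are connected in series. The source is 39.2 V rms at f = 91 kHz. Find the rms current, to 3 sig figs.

17.9 mA

ω = 2πf = 571800 rad/s
X_L = ωL = 3440 Ω
X_C = 1/(ωC) = 1250 Ω
Net reactance X = X_L − X_C = 2190 Ω
Z = j2190 Ω
|Z| = √(0² + 2190²) = 2190 Ω
I = V/|Z| = 39.2/2190 = 17.9 mA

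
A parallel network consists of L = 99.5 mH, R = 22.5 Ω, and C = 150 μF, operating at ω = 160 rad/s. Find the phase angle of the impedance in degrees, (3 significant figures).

41.1°

X_L = ωL = 15.9 Ω
X_C = 1/(ωC) = 41.7 Ω
Parallel: admittances add. Y = 1/R + 1/(jωL) + jωC
Y = (0.0444 − j0.0388) S
|Y| = 0.0590 S → |Z| = 1/|Y| = 16.9 Ω, ∠Z = −∠Y = 41.1°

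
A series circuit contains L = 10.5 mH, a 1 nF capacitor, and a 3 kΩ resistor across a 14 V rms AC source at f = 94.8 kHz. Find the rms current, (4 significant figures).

2.559 mA

ω = 2πf = 595600 rad/s
X_L = ωL = 6254 Ω
X_C = 1/(ωC) = 1679 Ω
Net reactance X = X_L − X_C = 4575 Ω
Z = 3000 + j4575 Ω
|Z| = √(3000² + 4575²) = 5471 Ω
I = V/|Z| = 14/5471 = 2.559 mA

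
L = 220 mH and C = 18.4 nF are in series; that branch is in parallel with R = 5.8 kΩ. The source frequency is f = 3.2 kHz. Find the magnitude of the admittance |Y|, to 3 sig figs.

ω = 2πf = 20110 rad/s
X_L = ωL = 4420 Ω
X_C = 1/(ωC) = 2700 Ω
Branch 1: Z₁ = R = 5800 Ω
Branch 2 (series LC): Z₂ = j(X_L − X_C) = j1720 Ω
Parallel: Z = Z₁Z₂/(Z₁+Z₂), |Z| = 1650 Ω, ∠Z = 73.5°
|Y| = 1/|Z| = 606 μS

606 μS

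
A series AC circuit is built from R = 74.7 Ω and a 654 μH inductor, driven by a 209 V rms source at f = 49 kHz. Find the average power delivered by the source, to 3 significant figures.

ω = 2πf = 307900 rad/s
X_L = ωL = 201 Ω
Z = 74.7 + j201 Ω
|Z| = √(74.7² + 201²) = 215 Ω
∠Z = arctan(201/74.7) = 69.6°
I = V/|Z| = 973 mA
P = VI cos φ = 209 × 0.973 × cos(69.6°) = 70.7 W

70.7 W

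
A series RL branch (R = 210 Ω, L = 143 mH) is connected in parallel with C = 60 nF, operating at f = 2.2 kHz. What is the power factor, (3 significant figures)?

0.159

ω = 2πf = 13820 rad/s
X_L = ωL = 1980 Ω
X_C = 1/(ωC) = 1210 Ω
Branch 1 (R+jX_L): Z₁ = 210 + j1980 Ω, |Z₁| = 1990 Ω
Branch 2 (−jX_C): Z₂ = −j1210 Ω
Parallel: Z = Z₁Z₂/(Z₁+Z₂), |Z| = 3000 Ω, ∠Z = -80.8°
cos φ = cos(-80.8°) = 0.159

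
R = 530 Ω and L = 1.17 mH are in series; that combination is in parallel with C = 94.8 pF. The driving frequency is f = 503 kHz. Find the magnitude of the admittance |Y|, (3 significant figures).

51.4 μS

ω = 2πf = 3.16e+06 rad/s
X_L = ωL = 3700 Ω
X_C = 1/(ωC) = 3340 Ω
Branch 1 (R+jX_L): Z₁ = 530 + j3700 Ω, |Z₁| = 3740 Ω
Branch 2 (−jX_C): Z₂ = −j3340 Ω
Parallel: Z = Z₁Z₂/(Z₁+Z₂), |Z| = 19500 Ω, ∠Z = -42.3°
|Y| = 1/|Z| = 51.4 μS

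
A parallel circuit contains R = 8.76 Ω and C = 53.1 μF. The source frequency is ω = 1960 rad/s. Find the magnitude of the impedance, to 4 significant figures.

6.473 Ω

X_C = 1/(ωC) = 9.608 Ω
Parallel: admittances add. Y = 1/R + jωC
Y = (0.1142 + j0.1041) S
|Y| = 0.1545 S → |Z| = 1/|Y| = 6.473 Ω, ∠Z = −∠Y = -42.36°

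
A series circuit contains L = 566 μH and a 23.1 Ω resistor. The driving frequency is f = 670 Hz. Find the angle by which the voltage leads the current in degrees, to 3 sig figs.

5.89°

ω = 2πf = 4210 rad/s
X_L = ωL = 2.38 Ω
Z = 23.1 + j2.38 Ω
|Z| = √(23.1² + 2.38²) = 23.2 Ω
∠Z = arctan(2.38/23.1) = 5.89°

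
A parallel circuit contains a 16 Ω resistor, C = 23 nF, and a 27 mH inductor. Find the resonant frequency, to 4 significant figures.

6.387 kHz

ω₀ = 1/√(LC) = 1/√(0.027 × 2.3e-08) = 40130 rad/s
f₀ = ω₀/(2π) = 6.387 kHz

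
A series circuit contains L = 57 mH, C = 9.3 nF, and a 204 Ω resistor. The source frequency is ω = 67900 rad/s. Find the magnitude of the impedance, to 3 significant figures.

2300 Ω

X_L = ωL = 3870 Ω
X_C = 1/(ωC) = 1580 Ω
Net reactance X = X_L − X_C = 2290 Ω
Z = 204 + j2290 Ω
|Z| = √(204² + 2290²) = 2300 Ω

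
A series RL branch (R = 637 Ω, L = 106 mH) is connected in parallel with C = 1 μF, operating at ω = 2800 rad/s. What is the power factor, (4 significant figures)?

0.5059

X_L = ωL = 296.8 Ω
X_C = 1/(ωC) = 357.1 Ω
Branch 1 (R+jX_L): Z₁ = 637.0 + j296.8 Ω, |Z₁| = 702.8 Ω
Branch 2 (−jX_C): Z₂ = −j357.1 Ω
Parallel: Z = Z₁Z₂/(Z₁+Z₂), |Z| = 392.3 Ω, ∠Z = -59.61°
cos φ = cos(-59.61°) = 0.5059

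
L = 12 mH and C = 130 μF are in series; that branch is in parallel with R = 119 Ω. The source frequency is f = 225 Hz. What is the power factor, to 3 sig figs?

0.0964

ω = 2πf = 1414 rad/s
X_L = ωL = 17.0 Ω
X_C = 1/(ωC) = 5.44 Ω
Branch 1: Z₁ = R = 119 Ω
Branch 2 (series LC): Z₂ = j(X_L − X_C) = j11.5 Ω
Parallel: Z = Z₁Z₂/(Z₁+Z₂), |Z| = 11.5 Ω, ∠Z = 84.5°
cos φ = cos(84.5°) = 0.0964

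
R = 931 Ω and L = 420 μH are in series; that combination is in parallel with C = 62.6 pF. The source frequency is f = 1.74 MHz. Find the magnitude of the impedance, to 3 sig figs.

ω = 2πf = 1.093e+07 rad/s
X_L = ωL = 4590 Ω
X_C = 1/(ωC) = 1460 Ω
Branch 1 (R+jX_L): Z₁ = 931 + j4590 Ω, |Z₁| = 4690 Ω
Branch 2 (−jX_C): Z₂ = −j1460 Ω
Parallel: Z = Z₁Z₂/(Z₁+Z₂), |Z| = 2100 Ω, ∠Z = -84.9°

2100 Ω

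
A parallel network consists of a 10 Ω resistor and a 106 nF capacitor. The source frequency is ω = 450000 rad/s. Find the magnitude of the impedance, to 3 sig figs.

X_C = 1/(ωC) = 21.0 Ω
Parallel: admittances add. Y = 1/R + jωC
Y = (0.100 + j0.0477) S
|Y| = 0.111 S → |Z| = 1/|Y| = 9.03 Ω, ∠Z = −∠Y = -25.5°

9.03 Ω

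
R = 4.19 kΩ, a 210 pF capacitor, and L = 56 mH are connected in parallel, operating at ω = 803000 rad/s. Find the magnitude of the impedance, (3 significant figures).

3570 Ω

X_L = ωL = 45000 Ω
X_C = 1/(ωC) = 5930 Ω
Parallel: admittances add. Y = 1/R + 1/(jωL) + jωC
Y = (0.000239 + j0.000146) S
|Y| = 0.000280 S → |Z| = 1/|Y| = 3570 Ω, ∠Z = −∠Y = -31.5°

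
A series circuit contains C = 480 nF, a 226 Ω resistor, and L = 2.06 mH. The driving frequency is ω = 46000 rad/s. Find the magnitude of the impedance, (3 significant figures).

X_L = ωL = 94.8 Ω
X_C = 1/(ωC) = 45.3 Ω
Net reactance X = X_L − X_C = 49.5 Ω
Z = 226 + j49.5 Ω
|Z| = √(226² + 49.5²) = 231 Ω

231 Ω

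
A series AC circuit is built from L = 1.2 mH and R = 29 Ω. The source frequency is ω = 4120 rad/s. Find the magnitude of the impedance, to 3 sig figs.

29.4 Ω

X_L = ωL = 4.94 Ω
Z = 29.0 + j4.94 Ω
|Z| = √(29.0² + 4.94²) = 29.4 Ω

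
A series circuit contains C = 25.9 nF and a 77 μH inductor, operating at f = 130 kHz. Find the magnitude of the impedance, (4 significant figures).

15.63 Ω

ω = 2πf = 816800 rad/s
X_L = ωL = 62.89 Ω
X_C = 1/(ωC) = 47.27 Ω
Net reactance X = X_L − X_C = 15.63 Ω
Z = j15.63 Ω
|Z| = √(0² + 15.63²) = 15.63 Ω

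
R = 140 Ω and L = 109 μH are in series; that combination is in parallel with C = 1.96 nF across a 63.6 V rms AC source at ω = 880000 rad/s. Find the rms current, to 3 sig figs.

X_L = ωL = 95.9 Ω
X_C = 1/(ωC) = 580 Ω
Branch 1 (R+jX_L): Z₁ = 140 + j95.9 Ω, |Z₁| = 170 Ω
Branch 2 (−jX_C): Z₂ = −j580 Ω
Parallel: Z = Z₁Z₂/(Z₁+Z₂), |Z| = 195 Ω, ∠Z = 18.3°
I = V/|Z| = 63.6/195 = 326 mA

326 mA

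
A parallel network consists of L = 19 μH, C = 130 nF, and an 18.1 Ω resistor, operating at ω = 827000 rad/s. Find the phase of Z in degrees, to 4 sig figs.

X_L = ωL = 15.71 Ω
X_C = 1/(ωC) = 9.301 Ω
Parallel: admittances add. Y = 1/R + 1/(jωL) + jωC
Y = (0.05525 + j0.04387) S
|Y| = 0.07055 S → |Z| = 1/|Y| = 14.17 Ω, ∠Z = −∠Y = -38.45°

-38.45°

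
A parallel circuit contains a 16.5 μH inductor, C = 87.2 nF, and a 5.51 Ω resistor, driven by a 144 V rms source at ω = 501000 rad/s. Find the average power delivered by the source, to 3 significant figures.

3.76 kW

X_L = ωL = 8.27 Ω
X_C = 1/(ωC) = 22.9 Ω
Parallel: admittances add. Y = 1/R + 1/(jωL) + jωC
Y = (0.181 − j0.0773) S
|Y| = 0.197 S → |Z| = 1/|Y| = 5.07 Ω, ∠Z = −∠Y = 23.1°
I = V/|Z| = 28.4 A
P = VI cos φ = 144 × 28.4 × cos(23.1°) = 3.76 kW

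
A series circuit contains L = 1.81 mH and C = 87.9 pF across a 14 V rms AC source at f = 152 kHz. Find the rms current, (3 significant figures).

1.37 mA

ω = 2πf = 955000 rad/s
X_L = ωL = 1730 Ω
X_C = 1/(ωC) = 11900 Ω
Net reactance X = X_L − X_C = -10200 Ω
Z = − j10200 Ω
|Z| = √(0² + 10200²) = 10200 Ω
I = V/|Z| = 14/10200 = 1.37 mA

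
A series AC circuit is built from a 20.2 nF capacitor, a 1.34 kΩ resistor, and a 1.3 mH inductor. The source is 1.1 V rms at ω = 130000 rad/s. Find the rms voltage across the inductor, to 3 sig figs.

X_L = ωL = 169 Ω
X_C = 1/(ωC) = 381 Ω
Net reactance X = X_L − X_C = -212 Ω
Z = 1340 − j212 Ω
|Z| = √(1340² + 212²) = 1360 Ω
I = V/|Z| = 811 μA
V_L = I·|Z_L| = 0.000811 × 169 = 0.137 V

0.137 V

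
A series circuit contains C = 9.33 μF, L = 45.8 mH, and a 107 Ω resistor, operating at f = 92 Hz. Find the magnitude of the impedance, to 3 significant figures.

ω = 2πf = 578.1 rad/s
X_L = ωL = 26.5 Ω
X_C = 1/(ωC) = 185 Ω
Net reactance X = X_L − X_C = -159 Ω
Z = 107 − j159 Ω
|Z| = √(107² + 159²) = 192 Ω

192 Ω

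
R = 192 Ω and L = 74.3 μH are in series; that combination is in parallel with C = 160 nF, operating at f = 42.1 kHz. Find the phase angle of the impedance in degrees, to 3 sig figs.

ω = 2πf = 264500 rad/s
X_L = ωL = 19.7 Ω
X_C = 1/(ωC) = 23.6 Ω
Branch 1 (R+jX_L): Z₁ = 192 + j19.7 Ω, |Z₁| = 193 Ω
Branch 2 (−jX_C): Z₂ = −j23.6 Ω
Parallel: Z = Z₁Z₂/(Z₁+Z₂), |Z| = 23.7 Ω, ∠Z = -83.0°

-83.0°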